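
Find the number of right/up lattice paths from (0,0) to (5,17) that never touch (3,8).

Total paths to (5,17): C(22,17) = 26334.
Paths through (3,8): C(11,8) x C(11,9) = 9075.
Avoiding (3,8): 26334 - 9075.

Final answer: 17259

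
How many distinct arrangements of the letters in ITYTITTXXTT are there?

Letters (I:2, T:6, X:2, Y:1). Total letters: 11.
Permutations = 11!/(6! x 2! x 2!).

Final answer: 13860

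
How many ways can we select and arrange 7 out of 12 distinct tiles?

P(12,7) = 12!/(12-7)! = 12!/5!.

Final answer: P(12,7) = 3991680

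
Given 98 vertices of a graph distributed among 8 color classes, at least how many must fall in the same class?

By pigeonhole with 98 objects and 8 categories: ceiling(98/8).

Final answer: 13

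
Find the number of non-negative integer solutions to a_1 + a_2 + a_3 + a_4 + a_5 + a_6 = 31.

Stars and bars with 31 stars and 5 bars:
C(31+6-1, 6-1) = C(36,5).

Final answer: C(36,5) = 376992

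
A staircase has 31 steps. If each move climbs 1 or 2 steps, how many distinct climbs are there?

Let f(n) be the number of climbs. Removing the last move (1 or 2 steps) gives f(n) = f(n-1) + f(n-2); base cases f(1)=1, f(2)=2.
Computing successive values: f(1)=1, f(2)=2, f(3)=3, f(4)=5, f(5)=8, f(6)=13, f(7)=21, f(8)=34, f(9)=55, f(10)=89, f(11)=144, f(12)=233, f(13)=377, f(14)=610, f(15)=987, f(16)=1597, f(17)=2584, f(18)=4181, f(19)=6765, f(20)=10946, f(21)=17711, f(22)=28657, f(23)=46368, f(24)=75025, f(25)=121393, f(26)=196418, f(27)=317811, f(28)=514229, f(29)=832040, f(30)=1346269, f(31)=2178309.

Final answer: 2178309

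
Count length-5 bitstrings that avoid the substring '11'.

Let a(n) count valid strings. If the last bit is 0 the prefix is any valid string of length n-1; if it is 1 the string must end in 01 with a valid prefix of length n-2. So a(n) = a(n-1) + a(n-2), a(1)=2, a(2)=3.
Iterating the recurrence: a(1)=2, a(2)=3, a(3)=5, a(4)=8, a(5)=13.

Final answer: 13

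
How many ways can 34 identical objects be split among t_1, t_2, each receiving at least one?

Substitute t'_i = t_i - 1 (so t'_i >= 0). Then sum t'_i = 34 - 2 = 32.
Stars and bars: C(32+2-1, 2-1) = C(33,1).

Final answer: C(33,1) = 33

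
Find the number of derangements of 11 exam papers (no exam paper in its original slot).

Derangements satisfy D(n) = (n-1)(D(n-1) + D(n-2)), starting from D(0)=1, D(1)=0.
D(2) = 1 x (0 + 1) = 1
D(3) = 2 x (1 + 0) = 2
D(4) = 3 x (2 + 1) = 9
D(5) = 4 x (9 + 2) = 44
D(6) = 5 x (44 + 9) = 265
D(7) = 6 x (265 + 44) = 1854
D(8) = 7 x (1854 + 265) = 14833
D(9) = 8 x (14833 + 1854) = 133496
D(10) = 9 x (133496 + 14833) = 1334961
D(11) = 10 x (D(10) + D(9)) = 10 x (1334961 + 133496)

Final answer: D(11) = 14684570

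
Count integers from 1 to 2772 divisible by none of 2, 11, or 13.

|div by 2|=1386, |div by 11|=252, |div by 13|=213.
|div by 2&11|=126, |div by 2&13|=106, |div by 11&13|=19, |div by all|=9.
By inclusion-exclusion, divisible by at least one: 1386+252+213-126-106-19+9 = 1609.
Not divisible by any: 2772 - 1609.

Final answer: 1163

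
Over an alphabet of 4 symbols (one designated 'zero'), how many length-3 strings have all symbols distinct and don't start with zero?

First digit: 3 (nonzero). Second: 3 (not first). Third: 2, etc.
Total: 3 x 3 x 2.

Final answer: 18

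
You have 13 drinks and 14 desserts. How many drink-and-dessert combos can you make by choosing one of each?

By the multiplication principle: 13 x 14.

Final answer: 182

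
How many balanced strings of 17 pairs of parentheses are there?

This is a standard Catalan-number count: the answer is C_n. Here n = 17 (pairs).
C_n = (2n)!/(n!(n+1)!), so C_{17} = 34!/(17! x 18!) = C(34,17)/18 = 2333606220/18.

Final answer: C_{17} = 129644790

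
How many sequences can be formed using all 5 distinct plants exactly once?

The number of ways to arrange 5 distinct objects is 5!.

Final answer: 5! = 120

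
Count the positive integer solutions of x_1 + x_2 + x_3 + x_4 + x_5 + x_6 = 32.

Substitute x'_i = x_i - 1 (so x'_i >= 0). Then sum x'_i = 32 - 6 = 26.
Stars and bars: C(26+6-1, 6-1) = C(31,5).

Final answer: C(31,5) = 169911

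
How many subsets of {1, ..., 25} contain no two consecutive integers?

Let a(n) count such subsets of {1, ..., n}. Either n is excluded (a(n-1) ways) or n is included, forcing n-1 out (a(n-2) ways), so a(n) = a(n-1) + a(n-2) with a(1)=2, a(2)=3.
Iterating the recurrence: a(1)=2, a(2)=3, a(3)=5, a(4)=8, a(5)=13, a(6)=21, a(7)=34, a(8)=55, a(9)=89, a(10)=144, a(11)=233, a(12)=377, a(13)=610, a(14)=987, a(15)=1597, a(16)=2584, a(17)=4181, a(18)=6765, a(19)=10946, a(20)=17711, a(21)=28657, a(22)=46368, a(23)=75025, a(24)=121393, a(25)=196418.

Final answer: 196418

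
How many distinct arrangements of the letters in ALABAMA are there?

Letters (A:4, B:1, L:1, M:1). Total letters: 7.
Permutations = 7!/(4!).

Final answer: 210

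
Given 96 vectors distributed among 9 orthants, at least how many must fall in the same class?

By pigeonhole with 96 objects and 9 categories: ceiling(96/9).

Final answer: 11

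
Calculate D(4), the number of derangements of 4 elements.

Use the recurrence D(n) = (n-1)(D(n-1) + D(n-2)) with D(0)=1, D(1)=0.
D(2) = 1 x (0 + 1) = 1
D(3) = 2 x (1 + 0) = 2
D(4) = 3 x (D(3) + D(2)) = 3 x (2 + 1)

Final answer: D(4) = 9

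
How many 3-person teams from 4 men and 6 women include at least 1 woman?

Sum over valid woman counts:
C(6,1)C(4,2) = 36
C(6,2)C(4,1) = 60
C(6,3)C(4,0) = 20
Total: 36 + 60 + 20.

Final answer: 116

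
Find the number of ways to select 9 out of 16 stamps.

C(16,9) = 16!/(9! x 7!).

Final answer: \binom{16}{9} = 11440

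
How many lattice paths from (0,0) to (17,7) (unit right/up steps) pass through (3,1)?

Paths (0,0)->(3,1): C(4,1) = 4.
Paths (3,1)->(17,7): C(20,6) = 38760.
By multiplication principle: 4 x 38760.

Final answer: 155040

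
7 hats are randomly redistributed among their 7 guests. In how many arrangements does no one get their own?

Derangements satisfy D(n) = (n-1)(D(n-1) + D(n-2)), starting from D(0)=1, D(1)=0.
D(2) = 1 x (0 + 1) = 1
D(3) = 2 x (1 + 0) = 2
D(4) = 3 x (2 + 1) = 9
D(5) = 4 x (9 + 2) = 44
D(6) = 5 x (44 + 9) = 265
D(7) = 6 x (D(6) + D(5)) = 6 x (265 + 44)

Final answer: D(7) = 1854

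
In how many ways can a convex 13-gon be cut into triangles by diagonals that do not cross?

This is a standard Catalan-number count: the answer is C_n. Here n = 13 - 2 = 11.
C_n = C(2n,n)/(n+1), so C_{11} = C(22,11)/12 = 705432/12.

Final answer: C_{11} = 58786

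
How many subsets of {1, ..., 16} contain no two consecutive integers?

Let a(n) count such subsets of {1, ..., n}. Either n is excluded (a(n-1) ways) or n is included, forcing n-1 out (a(n-2) ways), so a(n) = a(n-1) + a(n-2) with a(1)=2, a(2)=3.
Building up term by term: a(1)=2, a(2)=3, a(3)=5, a(4)=8, a(5)=13, a(6)=21, a(7)=34, a(8)=55, a(9)=89, a(10)=144, a(11)=233, a(12)=377, a(13)=610, a(14)=987, a(15)=1597, a(16)=2584.

Final answer: 2584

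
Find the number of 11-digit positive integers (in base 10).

The leading digit cannot be 0 (9 options); the other 10 digits can be anything (10 options each).
Total: 9 x 10^10.

Final answer: 90000000000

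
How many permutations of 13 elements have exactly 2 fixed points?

Choose which 2 elements are fixed: C(13,2) = 78.
Derange the remaining 11 using D(j) = (j-1)(D(j-1) + D(j-2)), D(0)=1, D(1)=0: D(2)=1, D(3)=2, D(4)=9, D(5)=44, D(6)=265, D(7)=1854, D(8)=14833, D(9)=133496, D(10)=1334961, D(11)=14684570.
Total: 78 x 14684570.

Final answer: C(13,2) D(11) = 1145396460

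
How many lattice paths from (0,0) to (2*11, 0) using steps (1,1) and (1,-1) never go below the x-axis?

Total monotonic paths to (11,11): C(22,11) = 705432.
A path is bad iff it touches y = x + 1; reflecting its initial segment maps bad paths bijectively onto all paths to (10,12), of which there are C(22,12) = 646646.
Valid Dyck paths: 705432 - 646646.
(These counts are the Catalan numbers.)

Final answer: C_{11} = 58786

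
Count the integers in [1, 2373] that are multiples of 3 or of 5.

Multiples of 3: 791. Multiples of 5: 474. Of both (lcm=15): 158.
By inclusion-exclusion: 791 + 474 - 158.

Final answer: 1107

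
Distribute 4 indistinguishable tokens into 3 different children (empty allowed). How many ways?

Stars and bars: C(n+k-1, k-1) = C(6,2).

Final answer: C(6,2) = 15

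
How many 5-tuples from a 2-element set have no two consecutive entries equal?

First character: 2 choices. Each subsequent: 1 choices (must differ from the previous one).
Total: 2 x 1^4.

Final answer: 2 x 1^{4} = 2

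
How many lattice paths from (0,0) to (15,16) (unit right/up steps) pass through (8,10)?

Paths (0,0)->(8,10): C(18,10) = 43758.
Paths (8,10)->(15,16): C(13,6) = 1716.
By multiplication principle: 43758 x 1716.

Final answer: 75088728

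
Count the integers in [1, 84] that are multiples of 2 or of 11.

Multiples of 2: 42. Multiples of 11: 7. Of both (lcm=22): 3.
By inclusion-exclusion: 42 + 7 - 3.

Final answer: 46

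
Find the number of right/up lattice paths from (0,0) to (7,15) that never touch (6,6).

Total paths to (7,15): C(22,15) = 170544.
Paths through (6,6): C(12,6) x C(10,9) = 9240.
Avoiding (6,6): 170544 - 9240.

Final answer: 161304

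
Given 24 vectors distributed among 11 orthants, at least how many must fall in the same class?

By pigeonhole with 24 objects and 11 categories: ceiling(24/11).

Final answer: 3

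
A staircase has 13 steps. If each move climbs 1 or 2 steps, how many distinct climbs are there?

Let f(n) count the ways. The last step is size 1 or 2, so f(n) = f(n-1) + f(n-2) with f(1)=1, f(2)=2.
Computing successive values: f(1)=1, f(2)=2, f(3)=3, f(4)=5, f(5)=8, f(6)=13, f(7)=21, f(8)=34, f(9)=55, f(10)=89, f(11)=144, f(12)=233, f(13)=377.

Final answer: 377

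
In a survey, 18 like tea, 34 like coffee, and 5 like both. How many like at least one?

|A union B| = |A| + |B| - |A intersect B| = 18 + 34 - 5.

Final answer: 47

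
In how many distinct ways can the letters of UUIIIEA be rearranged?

Letters (A:1, E:1, I:3, U:2). Total letters: 7.
Permutations = 7!/(3! x 2!).

Final answer: 420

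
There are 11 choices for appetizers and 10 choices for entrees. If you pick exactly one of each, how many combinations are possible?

By the multiplication principle: 11 x 10.

Final answer: 110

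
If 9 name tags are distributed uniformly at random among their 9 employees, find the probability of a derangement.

Use the recurrence D(n) = (n-1)(D(n-1) + D(n-2)) with D(0)=1, D(1)=0.
Building up: D(2)=1, D(3)=2, D(4)=9, D(5)=44, D(6)=265, D(7)=1854, D(8)=14833, D(9)=133496.
Total arrangements: 9! = 362880.
Probability = D(9)/9! = 16687/45360.

Final answer: D(9)/9! = 133496/362880 = 0.367879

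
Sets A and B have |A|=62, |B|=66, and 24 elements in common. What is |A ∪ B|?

|A union B| = |A| + |B| - |A intersect B| = 62 + 66 - 24.

Final answer: 104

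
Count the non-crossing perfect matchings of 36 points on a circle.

The structures are counted by the Catalan number C_n. Here n = 36/2 = 18.
C_n = (2n)!/(n!(n+1)!), so C_{18} = 36!/(18! x 19!) = C(36,18)/19 = 9075135300/19.

Final answer: C_{18} = 477638700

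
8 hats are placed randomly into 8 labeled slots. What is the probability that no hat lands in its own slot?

Use the recurrence D(n) = (n-1)(D(n-1) + D(n-2)) with D(0)=1, D(1)=0.
Building up: D(2)=1, D(3)=2, D(4)=9, D(5)=44, D(6)=265, D(7)=1854, D(8)=14833.
Total arrangements: 8! = 40320.
Probability = D(8)/8! = 2119/5760.

Final answer: D(8)/8! = 14833/40320 = 0.367882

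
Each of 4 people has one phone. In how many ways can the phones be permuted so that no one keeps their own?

D(n) = (n-1)(D(n-1) + D(n-2)), D(0)=1, D(1)=0.
D(2) = 1 x (0 + 1) = 1
D(3) = 2 x (1 + 0) = 2
D(4) = 3 x (D(3) + D(2)) = 3 x (2 + 1)

Final answer: D(4) = 9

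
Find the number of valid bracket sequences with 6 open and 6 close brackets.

This is a standard Catalan-number count: the answer is C_n. Here n = 6 (pairs).
C_n = C(2n,n) - C(2n,n+1), so C_{6} = C(12,6) - C(12,7) = 924 - 792.

Final answer: C_{6} = 132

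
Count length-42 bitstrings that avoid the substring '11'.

A valid string ends in 0 (append to any length-(n-1) valid string) or in 01 (append to any length-(n-2) valid string), so a(n) = a(n-1) + a(n-2) with a(1)=2, a(2)=3.
Iterating the recurrence: a(1)=2, a(2)=3, a(3)=5, a(4)=8, a(5)=13, a(6)=21, a(7)=34, a(8)=55, a(9)=89, a(10)=144, a(11)=233, a(12)=377, a(13)=610, a(14)=987, a(15)=1597, a(16)=2584, a(17)=4181, a(18)=6765, a(19)=10946, a(20)=17711, a(21)=28657, a(22)=46368, a(23)=75025, a(24)=121393, a(25)=196418, a(26)=317811, a(27)=514229, a(28)=832040, a(29)=1346269, a(30)=2178309, a(31)=3524578, a(32)=5702887, a(33)=9227465, a(34)=14930352, a(35)=24157817, a(36)=39088169, a(37)=63245986, a(38)=102334155, a(39)=165580141, a(40)=267914296, a(41)=433494437, a(42)=701408733.

Final answer: 701408733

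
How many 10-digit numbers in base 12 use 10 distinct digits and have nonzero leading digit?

The leading digit has 11 choices (anything but zero); the next has 11 (anything but the first), then 10, and so on, one fewer each time.
Total: 11 x 11 x 10 x 9 x 8 x 7 x 6 x 5 x 4 x 3.

Final answer: 219542400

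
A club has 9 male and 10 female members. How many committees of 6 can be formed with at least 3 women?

Sum over valid woman counts:
C(10,3)C(9,3) = 10080
C(10,4)C(9,2) = 7560
C(10,5)C(9,1) = 2268
C(10,6)C(9,0) = 210
Total: 10080 + 7560 + 2268 + 210.

Final answer: 20118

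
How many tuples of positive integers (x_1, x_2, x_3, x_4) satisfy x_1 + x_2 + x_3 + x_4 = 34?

Substitute x'_i = x_i - 1 (so x'_i >= 0). Then sum x'_i = 34 - 4 = 30.
Stars and bars: C(30+4-1, 4-1) = C(33,3).

Final answer: C(33,3) = 5456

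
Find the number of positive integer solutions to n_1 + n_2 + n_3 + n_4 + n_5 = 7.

Substitute n'_i = n_i - 1 (so n'_i >= 0). Then sum n'_i = 7 - 5 = 2.
Stars and bars: C(2+5-1, 5-1) = C(6,4).

Final answer: C(6,4) = 15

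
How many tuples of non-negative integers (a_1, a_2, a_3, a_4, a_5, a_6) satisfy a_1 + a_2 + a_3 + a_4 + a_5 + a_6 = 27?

Stars and bars with 27 stars and 5 bars:
C(27+6-1, 6-1) = C(32,5).

Final answer: C(32,5) = 201376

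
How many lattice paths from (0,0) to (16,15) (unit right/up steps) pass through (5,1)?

Paths (0,0)->(5,1): C(6,1) = 6.
Paths (5,1)->(16,15): C(25,14) = 4457400.
By multiplication principle: 6 x 4457400.

Final answer: 26744400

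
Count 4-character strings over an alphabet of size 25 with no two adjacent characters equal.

First character: 25 choices. Each subsequent: 24 choices (must differ from the previous one).
Total: 25 x 24^3.

Final answer: 25 x 24^{3} = 345600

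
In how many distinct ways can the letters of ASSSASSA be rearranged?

Letters (A:3, S:5). Total letters: 8.
Permutations = 8!/(5! x 3!).

Final answer: 56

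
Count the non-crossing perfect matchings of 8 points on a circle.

This is a standard Catalan-number count: the answer is C_n. Here n = 8/2 = 4.
Using C_0 = 1 and C_(k+1) = C_k x 2(2k+1)/(k+2), build up term by term: C_1=1, C_2=2, C_3=5, C_4=14.

Final answer: C_{4} = 14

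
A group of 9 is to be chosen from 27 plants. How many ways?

C(27,9) = 27!/(9! x 18!).

Final answer: \binom{27}{9} = 4686825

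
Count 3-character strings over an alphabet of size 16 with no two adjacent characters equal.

First character: 16 choices. Each subsequent: 15 choices (must differ from the previous one).
Total: 16 x 15^2.

Final answer: 16 x 15^{2} = 3600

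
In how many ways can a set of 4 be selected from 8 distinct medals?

C(8,4) = 8!/(4! x (8-4)!).

Final answer: C(8,4) = 70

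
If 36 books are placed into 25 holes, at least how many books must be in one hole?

By the pigeonhole principle: ceiling(36/25).

Final answer: 2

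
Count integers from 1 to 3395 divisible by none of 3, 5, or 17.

|div by 3|=1131, |div by 5|=679, |div by 17|=199.
|div by 3&5|=226, |div by 3&17|=66, |div by 5&17|=39, |div by all|=13.
By inclusion-exclusion, divisible by at least one: 1131+679+199-226-66-39+13 = 1691.
Not divisible by any: 3395 - 1691.

Final answer: 1704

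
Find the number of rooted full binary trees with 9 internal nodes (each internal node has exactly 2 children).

This is a standard Catalan-number count: the answer is C_n. Here n = 9.
C_n = C(2n,n) - C(2n,n+1), so C_{9} = C(18,9) - C(18,10) = 48620 - 43758.

Final answer: C_{9} = 4862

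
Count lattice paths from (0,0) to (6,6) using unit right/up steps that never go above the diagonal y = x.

Total monotonic paths to (6,6): C(12,6) = 924.
Reflecting each bad path at its first crossing gives a bijection with paths to (5,7): C(12,7) = 792.
Valid Dyck paths: 924 - 792.
(Equivalently, C_{6} = C(12,6)/7 = 924/7.)

Final answer: C_{6} = 132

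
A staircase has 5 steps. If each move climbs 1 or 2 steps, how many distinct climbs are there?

Let f(n) count the ways. The last step is size 1 or 2, so f(n) = f(n-1) + f(n-2) with f(1)=1, f(2)=2.
Computing successive values: f(1)=1, f(2)=2, f(3)=3, f(4)=5, f(5)=8.

Final answer: 8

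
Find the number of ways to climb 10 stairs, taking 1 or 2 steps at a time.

Let f(n) be the number of climbs. Removing the last move (1 or 2 steps) gives f(n) = f(n-1) + f(n-2); base cases f(1)=1, f(2)=2.
Computing successive values: f(1)=1, f(2)=2, f(3)=3, f(4)=5, f(5)=8, f(6)=13, f(7)=21, f(8)=34, f(9)=55, f(10)=89.

Final answer: 89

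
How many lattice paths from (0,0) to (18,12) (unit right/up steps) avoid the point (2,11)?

Total paths to (18,12): C(30,12) = 86493225.
Paths through (2,11): C(13,11) x C(17,1) = 1326.
Avoiding (2,11): 86493225 - 1326.

Final answer: 86491899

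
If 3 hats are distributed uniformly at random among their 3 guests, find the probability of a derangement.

Use the recurrence D(n) = (n-1)(D(n-1) + D(n-2)) with D(0)=1, D(1)=0.
Building up: D(2)=1, D(3)=2.
Total arrangements: 3! = 6.
Probability = D(3)/3! = 1/3.

Final answer: D(3)/3! = 2/6 = 0.333333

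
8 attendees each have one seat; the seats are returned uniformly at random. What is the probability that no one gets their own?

Derangements satisfy D(n) = (n-1)(D(n-1) + D(n-2)), starting from D(0)=1, D(1)=0.
Building up: D(2)=1, D(3)=2, D(4)=9, D(5)=44, D(6)=265, D(7)=1854, D(8)=14833.
Total arrangements: 8! = 40320.
Probability = D(8)/8! = 2119/5760.

Final answer: D(8)/8! = 14833/40320 = 0.367882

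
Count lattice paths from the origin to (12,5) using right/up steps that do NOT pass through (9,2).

Total paths to (12,5): C(17,5) = 6188.
Paths through (9,2): C(11,2) x C(6,3) = 1100.
Avoiding (9,2): 6188 - 1100.

Final answer: 5088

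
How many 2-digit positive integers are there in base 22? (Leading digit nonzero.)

Leading digit: 21 options (nonzero). Other 1 digit(s): 22 options each.
Total: 21 x 22^1.

Final answer: 462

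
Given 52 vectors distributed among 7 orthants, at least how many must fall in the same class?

By pigeonhole with 52 objects and 7 categories: ceiling(52/7).

Final answer: 8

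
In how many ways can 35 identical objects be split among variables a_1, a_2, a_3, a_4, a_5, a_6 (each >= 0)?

Stars and bars with 35 stars and 5 bars:
C(35+6-1, 6-1) = C(40,5).

Final answer: C(40,5) = 658008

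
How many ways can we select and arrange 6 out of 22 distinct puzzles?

P(22,6) = 22!/(22-6)! = 22!/16!.

Final answer: P(22,6) = 53721360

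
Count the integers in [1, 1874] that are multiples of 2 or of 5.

Multiples of 2: 937. Multiples of 5: 374. Of both (lcm=10): 187.
By inclusion-exclusion: 937 + 374 - 187.

Final answer: 1124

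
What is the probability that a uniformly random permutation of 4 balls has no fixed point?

Derangements satisfy D(n) = (n-1)(D(n-1) + D(n-2)), starting from D(0)=1, D(1)=0.
Building up: D(2)=1, D(3)=2, D(4)=9.
Total arrangements: 4! = 24.
Probability = D(4)/4! = 3/8.

Final answer: D(4)/4! = 9/24 = 0.375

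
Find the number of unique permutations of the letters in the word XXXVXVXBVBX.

Letters (B:2, V:3, X:6). Total letters: 11.
Permutations = 11!/(6! x 3! x 2!).

Final answer: 4620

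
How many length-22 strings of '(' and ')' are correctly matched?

This is a standard Catalan-number count: the answer is C_n. Here n = 11 (pairs).
C_n = (2n)!/(n!(n+1)!), so C_{11} = 22!/(11! x 12!) = C(22,11)/12 = 705432/12.

Final answer: C_{11} = 58786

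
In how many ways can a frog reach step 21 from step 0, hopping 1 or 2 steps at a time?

Condition on the final move: it is a 1-step (f(n-1) ways to get there) or a 2-step (f(n-2) ways), so f(n) = f(n-1) + f(n-2), with f(1)=1, f(2)=2.
Iterating the recurrence: f(1)=1, f(2)=2, f(3)=3, f(4)=5, f(5)=8, f(6)=13, f(7)=21, f(8)=34, f(9)=55, f(10)=89, f(11)=144, f(12)=233, f(13)=377, f(14)=610, f(15)=987, f(16)=1597, f(17)=2584, f(18)=4181, f(19)=6765, f(20)=10946, f(21)=17711.

Final answer: 17711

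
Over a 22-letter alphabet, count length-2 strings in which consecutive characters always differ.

First character: 22 choices. Each subsequent: 21 choices (must differ from the previous one).
Total: 22 x 21^1.

Final answer: 22 x 21^{1} = 462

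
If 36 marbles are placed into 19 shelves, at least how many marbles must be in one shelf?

By the pigeonhole principle: ceiling(36/19).

Final answer: 2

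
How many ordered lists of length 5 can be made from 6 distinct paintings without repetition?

P(6,5) = 6!/(6-5)! = 6!/1!.

Final answer: P(6,5) = 720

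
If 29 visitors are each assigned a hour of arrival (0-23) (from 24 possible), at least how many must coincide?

There are 24 possible values for hour of arrival (0-23). With 29 visitors and 24 categories, by pigeonhole: ceiling(29/24).

Final answer: 2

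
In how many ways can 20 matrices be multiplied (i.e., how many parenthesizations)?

This is counted by the nth Catalan number C_n. Here n = 20 - 1 = 19.
Using C_0 = 1 and C_(k+1) = C_k x 2(2k+1)/(k+2), build up term by term: C_1=1, C_2=2, C_3=5, C_4=14, C_5=42, C_6=132, C_7=429, C_8=1430, C_9=4862, C_10=16796, C_11=58786, C_12=208012, C_13=742900, C_14=2674440, C_15=9694845, C_16=35357670, C_17=129644790, C_18=477638700, C_19=1767263190.

Final answer: C_{19} = 1767263190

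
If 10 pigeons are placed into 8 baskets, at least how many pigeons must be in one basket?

By the pigeonhole principle: ceiling(10/8).

Final answer: 2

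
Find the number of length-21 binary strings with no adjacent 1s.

Let a(n) count valid strings. If the last bit is 0 the prefix is any valid string of length n-1; if it is 1 the string must end in 01 with a valid prefix of length n-2. So a(n) = a(n-1) + a(n-2), a(1)=2, a(2)=3.
Computing successive values: a(1)=2, a(2)=3, a(3)=5, a(4)=8, a(5)=13, a(6)=21, a(7)=34, a(8)=55, a(9)=89, a(10)=144, a(11)=233, a(12)=377, a(13)=610, a(14)=987, a(15)=1597, a(16)=2584, a(17)=4181, a(18)=6765, a(19)=10946, a(20)=17711, a(21)=28657.

Final answer: 28657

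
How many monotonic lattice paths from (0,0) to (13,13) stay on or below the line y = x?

Total monotonic paths to (13,13): C(26,13) = 10400600.
Paths that cross above y=x (reflection bijection): C(26,14) = 9657700.
Valid Dyck paths: 10400600 - 9657700.
(Equivalently, C_{13} = C(26,13)/14 = 10400600/14.)

Final answer: C_{13} = 742900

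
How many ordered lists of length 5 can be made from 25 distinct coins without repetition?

P(25,5) = 25!/(25-5)! = 25!/20!.

Final answer: P(25,5) = 6375600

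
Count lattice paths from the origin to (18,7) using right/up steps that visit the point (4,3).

Paths (0,0)->(4,3): C(7,3) = 35.
Paths (4,3)->(18,7): C(18,4) = 3060.
By multiplication principle: 35 x 3060.

Final answer: 107100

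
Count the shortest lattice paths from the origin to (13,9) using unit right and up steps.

Each path has 13 right steps and 9 up steps in some order (22 steps total).
Choose which 9 of the 22 steps are up: C(22,9).

Final answer: C(22,9) = 497420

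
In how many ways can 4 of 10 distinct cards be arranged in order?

P(10,4) = 10!/(10-4)! = 10!/6!.

Final answer: P(10,4) = 5040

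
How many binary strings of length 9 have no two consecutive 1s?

A valid string ends in 0 (append to any length-(n-1) valid string) or in 01 (append to any length-(n-2) valid string), so a(n) = a(n-1) + a(n-2) with a(1)=2, a(2)=3.
Computing successive values: a(1)=2, a(2)=3, a(3)=5, a(4)=8, a(5)=13, a(6)=21, a(7)=34, a(8)=55, a(9)=89.

Final answer: 89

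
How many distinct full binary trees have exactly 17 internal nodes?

This is a standard Catalan-number count: the answer is C_n. Here n = 17.
C_n = (2n)!/(n!(n+1)!), so C_{17} = 34!/(17! x 18!) = C(34,17)/18 = 2333606220/18.

Final answer: C_{17} = 129644790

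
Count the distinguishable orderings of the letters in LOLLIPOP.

Letters (I:1, L:3, O:2, P:2). Total letters: 8.
Permutations = 8!/(3! x 2! x 2!).

Final answer: 1680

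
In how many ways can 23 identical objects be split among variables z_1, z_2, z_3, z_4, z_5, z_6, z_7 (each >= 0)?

Stars and bars with 23 stars and 6 bars:
C(23+7-1, 7-1) = C(29,6).

Final answer: C(29,6) = 475020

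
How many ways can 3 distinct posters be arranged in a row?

The number of ways to arrange 3 distinct objects is 3!.

Final answer: 3! = 6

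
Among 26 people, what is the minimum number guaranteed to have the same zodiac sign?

There are 12 possible values for zodiac sign. With 26 people and 12 categories, by pigeonhole: ceiling(26/12).

Final answer: 3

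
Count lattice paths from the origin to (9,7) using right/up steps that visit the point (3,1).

Paths (0,0)->(3,1): C(4,1) = 4.
Paths (3,1)->(9,7): C(12,6) = 924.
By multiplication principle: 4 x 924.

Final answer: 3696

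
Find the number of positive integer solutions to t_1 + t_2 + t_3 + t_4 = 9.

Substitute t'_i = t_i - 1 (so t'_i >= 0). Then sum t'_i = 9 - 4 = 5.
Stars and bars: C(5+4-1, 4-1) = C(8,3).

Final answer: C(8,3) = 56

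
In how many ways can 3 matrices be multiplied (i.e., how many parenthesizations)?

The structures are counted by the Catalan number C_n. Here n = 3 - 1 = 2.
C_n = (2n)!/(n!(n+1)!), so C_{2} = 4!/(2! x 3!) = C(4,2)/3 = 6/3.

Final answer: C_{2} = 2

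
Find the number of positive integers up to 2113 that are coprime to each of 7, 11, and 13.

|div by 7|=301, |div by 11|=192, |div by 13|=162.
|div by 7&11|=27, |div by 7&13|=23, |div by 11&13|=14, |div by all|=2.
By inclusion-exclusion, divisible by at least one: 301+192+162-27-23-14+2 = 593.
Not divisible by any: 2113 - 593.

Final answer: 1520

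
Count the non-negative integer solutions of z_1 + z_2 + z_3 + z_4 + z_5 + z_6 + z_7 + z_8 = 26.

Stars and bars with 26 stars and 7 bars:
C(26+8-1, 8-1) = C(33,7).

Final answer: C(33,7) = 4272048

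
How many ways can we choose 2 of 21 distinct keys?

C(21,2) = 21!/(2! x (21-2)!).

Final answer: C(21,2) = 210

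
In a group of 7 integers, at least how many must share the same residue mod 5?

There are 5 possible values for residue mod 5. With 7 integers and 5 categories, by pigeonhole: ceiling(7/5).

Final answer: 2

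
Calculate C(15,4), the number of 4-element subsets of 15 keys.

C(15,4) = 15!/(4! x 11!).

Final answer: \binom{15}{4} = 1365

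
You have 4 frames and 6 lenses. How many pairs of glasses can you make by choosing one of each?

By the multiplication principle: 4 x 6.

Final answer: 24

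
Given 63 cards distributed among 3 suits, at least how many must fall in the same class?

By pigeonhole with 63 objects and 3 categories: ceiling(63/3).

Final answer: 21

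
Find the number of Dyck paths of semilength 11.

Total monotonic paths to (11,11): C(22,11) = 705432.
Reflecting each bad path at its first crossing gives a bijection with paths to (10,12): C(22,12) = 646646.
Valid Dyck paths: 705432 - 646646.
(Equivalently, C_{11} = C(22,11)/12 = 705432/12.)

Final answer: C_{11} = 58786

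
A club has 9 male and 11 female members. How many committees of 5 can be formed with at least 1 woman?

Sum over valid woman counts:
C(11,1)C(9,4) = 1386
C(11,2)C(9,3) = 4620
C(11,3)C(9,2) = 5940
C(11,4)C(9,1) = 2970
C(11,5)C(9,0) = 462
Total: 1386 + 4620 + 5940 + 2970 + 462.

Final answer: 15378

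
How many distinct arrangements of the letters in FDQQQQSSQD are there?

Letters (D:2, F:1, Q:5, S:2). Total letters: 10.
Permutations = 10!/(5! x 2! x 2!).

Final answer: 7560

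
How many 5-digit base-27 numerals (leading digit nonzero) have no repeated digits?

First digit: 26 (nonzero). Second: 26 (not first). Third: 25, etc.
Total: 26 x 26 x 25 x 24 x 23.

Final answer: 9328800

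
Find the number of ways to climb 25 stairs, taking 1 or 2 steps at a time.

Condition on the final move: it is a 1-step (f(n-1) ways to get there) or a 2-step (f(n-2) ways), so f(n) = f(n-1) + f(n-2), with f(1)=1, f(2)=2.
Building up term by term: f(1)=1, f(2)=2, f(3)=3, f(4)=5, f(5)=8, f(6)=13, f(7)=21, f(8)=34, f(9)=55, f(10)=89, f(11)=144, f(12)=233, f(13)=377, f(14)=610, f(15)=987, f(16)=1597, f(17)=2584, f(18)=4181, f(19)=6765, f(20)=10946, f(21)=17711, f(22)=28657, f(23)=46368, f(24)=75025, f(25)=121393.

Final answer: 121393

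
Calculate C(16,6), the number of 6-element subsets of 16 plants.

C(16,6) = 16!/(6! x 10!).

Final answer: \binom{16}{6} = 8008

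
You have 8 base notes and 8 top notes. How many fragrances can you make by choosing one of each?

By the multiplication principle: 8 x 8.

Final answer: 64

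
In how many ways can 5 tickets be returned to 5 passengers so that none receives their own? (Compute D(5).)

D(n) = (n-1)(D(n-1) + D(n-2)), D(0)=1, D(1)=0.
D(2) = 1 x (0 + 1) = 1
D(3) = 2 x (1 + 0) = 2
D(4) = 3 x (2 + 1) = 9
D(5) = 4 x (D(4) + D(3)) = 4 x (9 + 2)

Final answer: D(5) = 44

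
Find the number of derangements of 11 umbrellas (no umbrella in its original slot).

D(n) = (n-1)(D(n-1) + D(n-2)), D(0)=1, D(1)=0.
D(2) = 1 x (0 + 1) = 1
D(3) = 2 x (1 + 0) = 2
D(4) = 3 x (2 + 1) = 9
D(5) = 4 x (9 + 2) = 44
D(6) = 5 x (44 + 9) = 265
D(7) = 6 x (265 + 44) = 1854
D(8) = 7 x (1854 + 265) = 14833
D(9) = 8 x (14833 + 1854) = 133496
D(10) = 9 x (133496 + 14833) = 1334961
D(11) = 10 x (D(10) + D(9)) = 10 x (1334961 + 133496)

Final answer: D(11) = 14684570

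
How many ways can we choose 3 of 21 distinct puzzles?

C(21,3) = 21!/(3! x (21-3)!).

Final answer: C(21,3) = 1330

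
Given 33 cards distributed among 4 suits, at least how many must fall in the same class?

By pigeonhole with 33 objects and 4 categories: ceiling(33/4).

Final answer: 9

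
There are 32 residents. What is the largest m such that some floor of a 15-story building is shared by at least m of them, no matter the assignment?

There are 15 possible values for floor of a 15-story building. With 32 residents and 15 categories, by pigeonhole: ceiling(32/15).

Final answer: 3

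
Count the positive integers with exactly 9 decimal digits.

These are the integers in [10^8, 10^9), so the count is 10^9 - 10^8 = 9 x 10^8.

Final answer: 900000000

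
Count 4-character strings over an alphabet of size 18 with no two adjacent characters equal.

First character: 18 choices. Each subsequent: 17 choices (must differ from the previous one).
Total: 18 x 17^3.

Final answer: 18 x 17^{3} = 88434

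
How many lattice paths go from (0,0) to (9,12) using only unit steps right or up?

Each path has 9 right steps and 12 up steps in some order (21 steps total).
Choose which 12 of the 21 steps are up: C(21,12).

Final answer: C(21,12) = 293930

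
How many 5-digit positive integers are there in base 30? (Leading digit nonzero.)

Leading digit: 29 options (nonzero). Other 4 digit(s): 30 options each.
Total: 29 x 30^4.

Final answer: 23490000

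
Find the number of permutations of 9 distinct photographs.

The number of ways to arrange 9 distinct objects is 9!.

Final answer: 9! = 362880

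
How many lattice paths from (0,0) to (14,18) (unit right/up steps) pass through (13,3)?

Paths (0,0)->(13,3): C(16,3) = 560.
Paths (13,3)->(14,18): C(16,15) = 16.
By multiplication principle: 560 x 16.

Final answer: 8960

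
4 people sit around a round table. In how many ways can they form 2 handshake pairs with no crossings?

This is a standard Catalan-number count: the answer is C_n. Here n = 4/2 = 2.
C_n = C(2n,n)/(n+1), so C_{2} = C(4,2)/3 = 6/3.

Final answer: C_{2} = 2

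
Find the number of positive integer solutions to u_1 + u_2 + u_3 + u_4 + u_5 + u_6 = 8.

Substitute u'_i = u_i - 1 (so u'_i >= 0). Then sum u'_i = 8 - 6 = 2.
Stars and bars: C(2+6-1, 6-1) = C(7,5).

Final answer: C(7,5) = 21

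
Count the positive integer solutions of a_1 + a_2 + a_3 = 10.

Substitute a'_i = a_i - 1 (so a'_i >= 0). Then sum a'_i = 10 - 3 = 7.
Stars and bars: C(7+3-1, 3-1) = C(9,2).

Final answer: C(9,2) = 36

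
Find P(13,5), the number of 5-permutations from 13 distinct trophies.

P(13,5) = 13!/(13-5)! = 13!/8!.

Final answer: P(13,5) = 154440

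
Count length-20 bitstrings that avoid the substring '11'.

A valid string ends in 0 (append to any length-(n-1) valid string) or in 01 (append to any length-(n-2) valid string), so a(n) = a(n-1) + a(n-2) with a(1)=2, a(2)=3.
Iterating the recurrence: a(1)=2, a(2)=3, a(3)=5, a(4)=8, a(5)=13, a(6)=21, a(7)=34, a(8)=55, a(9)=89, a(10)=144, a(11)=233, a(12)=377, a(13)=610, a(14)=987, a(15)=1597, a(16)=2584, a(17)=4181, a(18)=6765, a(19)=10946, a(20)=17711.

Final answer: 17711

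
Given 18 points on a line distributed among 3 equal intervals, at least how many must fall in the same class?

By pigeonhole with 18 objects and 3 categories: ceiling(18/3).

Final answer: 6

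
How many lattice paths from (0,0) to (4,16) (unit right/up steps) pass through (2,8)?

Paths (0,0)->(2,8): C(10,8) = 45.
Paths (2,8)->(4,16): C(10,8) = 45.
By multiplication principle: 45 x 45.

Final answer: 2025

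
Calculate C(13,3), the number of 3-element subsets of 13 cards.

C(13,3) = 13!/(3! x (13-3)!).

Final answer: C(13,3) = 286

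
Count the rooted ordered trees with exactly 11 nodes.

The structures are counted by the Catalan number C_n. Here n = 11 - 1 = 10.
C_n = C(2n,n) - C(2n,n+1), so C_{10} = C(20,10) - C(20,11) = 184756 - 167960.

Final answer: C_{10} = 16796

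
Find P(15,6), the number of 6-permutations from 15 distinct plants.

P(15,6) = 15!/(15-6)! = 15!/9!.

Final answer: P(15,6) = 3603600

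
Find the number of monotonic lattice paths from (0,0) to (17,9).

Each path has 17 right steps and 9 up steps in some order (26 steps total).
Choose which 9 of the 26 steps are up: C(26,9).

Final answer: C(26,9) = 3124550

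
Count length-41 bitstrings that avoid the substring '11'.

Let a(n) count valid strings. If the last bit is 0 the prefix is any valid string of length n-1; if it is 1 the string must end in 01 with a valid prefix of length n-2. So a(n) = a(n-1) + a(n-2), a(1)=2, a(2)=3.
Iterating the recurrence: a(1)=2, a(2)=3, a(3)=5, a(4)=8, a(5)=13, a(6)=21, a(7)=34, a(8)=55, a(9)=89, a(10)=144, a(11)=233, a(12)=377, a(13)=610, a(14)=987, a(15)=1597, a(16)=2584, a(17)=4181, a(18)=6765, a(19)=10946, a(20)=17711, a(21)=28657, a(22)=46368, a(23)=75025, a(24)=121393, a(25)=196418, a(26)=317811, a(27)=514229, a(28)=832040, a(29)=1346269, a(30)=2178309, a(31)=3524578, a(32)=5702887, a(33)=9227465, a(34)=14930352, a(35)=24157817, a(36)=39088169, a(37)=63245986, a(38)=102334155, a(39)=165580141, a(40)=267914296, a(41)=433494437.

Final answer: 433494437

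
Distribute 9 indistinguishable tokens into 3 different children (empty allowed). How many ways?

Stars and bars: C(n+k-1, k-1) = C(11,2).

Final answer: C(11,2) = 55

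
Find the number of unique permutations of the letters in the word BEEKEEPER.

Letters (B:1, E:5, K:1, P:1, R:1). Total letters: 9.
Permutations = 9!/(5!).

Final answer: 3024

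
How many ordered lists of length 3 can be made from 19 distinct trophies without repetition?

P(19,3) = 19!/(19-3)! = 19!/16!.

Final answer: P(19,3) = 5814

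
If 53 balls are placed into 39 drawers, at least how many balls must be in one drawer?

By the pigeonhole principle: ceiling(53/39).

Final answer: 2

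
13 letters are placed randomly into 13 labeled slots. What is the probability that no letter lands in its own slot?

Derangements satisfy D(n) = (n-1)(D(n-1) + D(n-2)), starting from D(0)=1, D(1)=0.
Building up: D(2)=1, D(3)=2, D(4)=9, D(5)=44, D(6)=265, D(7)=1854, D(8)=14833, D(9)=133496, D(10)=1334961, D(11)=14684570, D(12)=176214841, D(13)=2290792932.
Total arrangements: 13! = 6227020800.
Probability = D(13)/13! = 63633137/172972800.

Final answer: D(13)/13! = 2290792932/6227020800 = 0.367879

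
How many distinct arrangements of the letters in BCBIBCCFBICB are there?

Letters (B:5, C:4, F:1, I:2). Total letters: 12.
Permutations = 12!/(5! x 4! x 2!).

Final answer: 83160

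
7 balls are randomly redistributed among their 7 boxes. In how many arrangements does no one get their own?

D(n) = (n-1)(D(n-1) + D(n-2)), D(0)=1, D(1)=0.
D(2) = 1 x (0 + 1) = 1
D(3) = 2 x (1 + 0) = 2
D(4) = 3 x (2 + 1) = 9
D(5) = 4 x (9 + 2) = 44
D(6) = 5 x (44 + 9) = 265
D(7) = 6 x (D(6) + D(5)) = 6 x (265 + 44)

Final answer: D(7) = 1854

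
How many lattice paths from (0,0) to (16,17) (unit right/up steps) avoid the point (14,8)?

Total paths to (16,17): C(33,17) = 1166803110.
Paths through (14,8): C(22,8) x C(11,9) = 17587350.
Avoiding (14,8): 1166803110 - 17587350.

Final answer: 1149215760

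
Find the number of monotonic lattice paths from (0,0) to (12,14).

Each path has 12 right steps and 14 up steps in some order (26 steps total).
Choose which 14 of the 26 steps are up: C(26,14).

Final answer: C(26,14) = 9657700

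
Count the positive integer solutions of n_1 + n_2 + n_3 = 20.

Substitute n'_i = n_i - 1 (so n'_i >= 0). Then sum n'_i = 20 - 3 = 17.
Stars and bars: C(17+3-1, 3-1) = C(19,2).

Final answer: C(19,2) = 171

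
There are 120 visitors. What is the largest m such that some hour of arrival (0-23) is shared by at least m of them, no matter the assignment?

There are 24 possible values for hour of arrival (0-23). With 120 visitors and 24 categories, by pigeonhole: ceiling(120/24).

Final answer: 5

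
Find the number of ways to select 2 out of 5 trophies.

C(5,2) = 5!/(2! x (5-2)!).

Final answer: C(5,2) = 10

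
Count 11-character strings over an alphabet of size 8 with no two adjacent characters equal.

Let g(n) count such strings. g(1) = 8, and each valid string of length n-1 extends in 7 ways (any symbol but the last), so g(n) = 7 g(n-1).
Total: g(11) = 8 x 7^10.

Final answer: 8 x 7^{10} = 2259801992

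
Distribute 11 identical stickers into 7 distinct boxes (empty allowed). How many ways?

Stars and bars: C(n+k-1, k-1) = C(17,6).

Final answer: C(17,6) = 12376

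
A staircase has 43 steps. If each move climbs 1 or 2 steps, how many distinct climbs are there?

Condition on the final move: it is a 1-step (f(n-1) ways to get there) or a 2-step (f(n-2) ways), so f(n) = f(n-1) + f(n-2), with f(1)=1, f(2)=2.
Iterating the recurrence: f(1)=1, f(2)=2, f(3)=3, f(4)=5, f(5)=8, f(6)=13, f(7)=21, f(8)=34, f(9)=55, f(10)=89, f(11)=144, f(12)=233, f(13)=377, f(14)=610, f(15)=987, f(16)=1597, f(17)=2584, f(18)=4181, f(19)=6765, f(20)=10946, f(21)=17711, f(22)=28657, f(23)=46368, f(24)=75025, f(25)=121393, f(26)=196418, f(27)=317811, f(28)=514229, f(29)=832040, f(30)=1346269, f(31)=2178309, f(32)=3524578, f(33)=5702887, f(34)=9227465, f(35)=14930352, f(36)=24157817, f(37)=39088169, f(38)=63245986, f(39)=102334155, f(40)=165580141, f(41)=267914296, f(42)=433494437, f(43)=701408733.

Final answer: 701408733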